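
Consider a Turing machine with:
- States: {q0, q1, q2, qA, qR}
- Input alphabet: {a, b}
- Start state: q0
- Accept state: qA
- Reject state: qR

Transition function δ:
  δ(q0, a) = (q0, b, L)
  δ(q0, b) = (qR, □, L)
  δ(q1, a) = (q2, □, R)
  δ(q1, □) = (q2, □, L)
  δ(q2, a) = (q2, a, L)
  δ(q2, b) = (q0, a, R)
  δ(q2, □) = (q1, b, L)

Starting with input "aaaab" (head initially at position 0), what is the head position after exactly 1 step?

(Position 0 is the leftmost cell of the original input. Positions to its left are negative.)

Execution trace (head position shown):
Step 0: [q0]aaaab  (head at position 0)
Step 1: move left → [q0]□baaab  (head at position -1)

After 1 step, the head is at position -1.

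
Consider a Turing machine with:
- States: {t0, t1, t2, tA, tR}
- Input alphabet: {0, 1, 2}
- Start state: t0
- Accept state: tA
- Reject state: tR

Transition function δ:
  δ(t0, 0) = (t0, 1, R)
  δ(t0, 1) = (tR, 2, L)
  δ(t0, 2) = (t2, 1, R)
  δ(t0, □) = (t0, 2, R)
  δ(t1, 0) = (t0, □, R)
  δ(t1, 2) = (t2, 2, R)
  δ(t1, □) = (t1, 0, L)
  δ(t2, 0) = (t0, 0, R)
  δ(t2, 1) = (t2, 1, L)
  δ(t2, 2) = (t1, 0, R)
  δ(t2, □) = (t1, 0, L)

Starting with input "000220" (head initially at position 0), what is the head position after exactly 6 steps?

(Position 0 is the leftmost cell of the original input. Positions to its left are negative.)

Execution trace (head position shown):
Step 0: [t0]000220  (head at position 0)
Step 1: move right → 1[t0]00220  (head at position 1)
Step 2: move right → 11[t0]0220  (head at position 2)
Step 3: move right → 111[t0]220  (head at position 3)
Step 4: move right → 1111[t2]20  (head at position 4)
Step 5: move right → 11110[t1]0  (head at position 5)
Step 6: move right → 11110□[t0]□  (head at position 6)

After 6 steps, the head is at position 6.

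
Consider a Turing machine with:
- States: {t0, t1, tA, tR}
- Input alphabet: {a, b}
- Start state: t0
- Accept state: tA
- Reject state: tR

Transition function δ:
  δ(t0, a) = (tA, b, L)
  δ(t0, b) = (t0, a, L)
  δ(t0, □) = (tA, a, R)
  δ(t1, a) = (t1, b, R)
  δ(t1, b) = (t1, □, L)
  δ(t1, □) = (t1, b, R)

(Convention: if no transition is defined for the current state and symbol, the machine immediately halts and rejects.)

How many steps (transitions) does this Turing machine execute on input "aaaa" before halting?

Execution trace:
Initial: [t0]aaaa
Step 1: δ(t0, a) = (tA, b, L) → [tA]□baaa

The machine reaches the accept state tA and halts.

The machine executed 1 step before halting.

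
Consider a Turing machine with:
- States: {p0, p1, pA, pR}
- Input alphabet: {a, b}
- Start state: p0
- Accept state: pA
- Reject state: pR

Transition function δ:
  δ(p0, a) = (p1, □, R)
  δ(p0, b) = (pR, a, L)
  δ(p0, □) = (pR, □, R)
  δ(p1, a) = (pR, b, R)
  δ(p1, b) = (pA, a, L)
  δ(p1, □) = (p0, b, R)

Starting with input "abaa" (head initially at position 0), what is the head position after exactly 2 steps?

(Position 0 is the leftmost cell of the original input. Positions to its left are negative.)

Execution trace (head position shown):
Step 0: [p0]abaa  (head at position 0)
Step 1: move right → □[p1]baa  (head at position 1)
Step 2: move left → [pA]□aaa  (head at position 0)

After 2 steps, the head is at position 0.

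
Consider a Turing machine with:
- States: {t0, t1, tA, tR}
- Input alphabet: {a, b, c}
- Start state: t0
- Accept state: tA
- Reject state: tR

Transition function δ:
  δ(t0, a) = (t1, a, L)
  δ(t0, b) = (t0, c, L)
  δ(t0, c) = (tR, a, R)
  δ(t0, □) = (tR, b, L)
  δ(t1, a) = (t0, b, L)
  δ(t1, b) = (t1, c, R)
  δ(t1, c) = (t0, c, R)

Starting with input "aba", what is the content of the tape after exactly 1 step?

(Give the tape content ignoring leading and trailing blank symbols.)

Execution trace:
Initial: [t0]aba
Step 1: δ(t0, a) = (t1, a, L) → [t1]□aba

No transition is defined for δ(t1, □). By convention the machine halts and rejects.

After 1 step, the tape (ignoring leading/trailing blanks) is: aba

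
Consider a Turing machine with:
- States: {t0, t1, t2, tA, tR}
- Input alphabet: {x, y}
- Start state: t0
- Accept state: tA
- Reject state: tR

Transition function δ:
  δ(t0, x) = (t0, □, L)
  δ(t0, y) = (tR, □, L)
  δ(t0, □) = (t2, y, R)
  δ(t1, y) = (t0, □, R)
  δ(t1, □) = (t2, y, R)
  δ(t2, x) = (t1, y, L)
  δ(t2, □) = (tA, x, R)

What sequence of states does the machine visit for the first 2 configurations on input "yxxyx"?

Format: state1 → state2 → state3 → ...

Execution trace:
Initial: [t0]yxxyx
Step 1: δ(t0, y) = (tR, □, L) → [tR]□□xxyx

The machine reaches the reject state tR and halts.

State sequence: t0 → tR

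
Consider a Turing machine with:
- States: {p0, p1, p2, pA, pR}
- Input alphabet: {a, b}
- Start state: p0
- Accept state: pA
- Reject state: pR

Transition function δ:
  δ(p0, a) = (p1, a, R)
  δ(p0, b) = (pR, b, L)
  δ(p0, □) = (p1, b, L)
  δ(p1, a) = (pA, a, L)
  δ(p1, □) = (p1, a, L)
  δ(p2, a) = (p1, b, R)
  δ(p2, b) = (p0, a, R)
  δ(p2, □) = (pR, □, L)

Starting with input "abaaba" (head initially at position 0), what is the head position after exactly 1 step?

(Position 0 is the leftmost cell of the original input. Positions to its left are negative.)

Execution trace (head position shown):
Step 0: [p0]abaaba  (head at position 0)
Step 1: move right → a[p1]baaba  (head at position 1)

After 1 step, the head is at position 1.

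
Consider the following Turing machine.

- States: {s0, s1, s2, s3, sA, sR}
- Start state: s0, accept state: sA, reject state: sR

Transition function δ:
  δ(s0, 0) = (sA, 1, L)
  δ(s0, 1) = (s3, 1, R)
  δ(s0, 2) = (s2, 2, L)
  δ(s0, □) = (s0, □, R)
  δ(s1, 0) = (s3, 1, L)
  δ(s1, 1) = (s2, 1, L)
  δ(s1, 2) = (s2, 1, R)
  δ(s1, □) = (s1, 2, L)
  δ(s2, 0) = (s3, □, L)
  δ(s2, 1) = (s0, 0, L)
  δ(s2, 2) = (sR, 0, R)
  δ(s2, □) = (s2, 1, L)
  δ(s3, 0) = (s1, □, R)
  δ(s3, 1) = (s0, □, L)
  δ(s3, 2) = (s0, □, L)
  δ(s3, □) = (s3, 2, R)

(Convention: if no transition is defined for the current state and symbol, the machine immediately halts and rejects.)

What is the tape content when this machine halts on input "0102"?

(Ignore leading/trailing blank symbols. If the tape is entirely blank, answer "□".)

Execution trace:
Initial: [s0]0102
Step 1: δ(s0, 0) = (sA, 1, L) → [sA]□1102

The machine reaches the accept state sA and halts.

Final tape (ignoring leading/trailing blanks): 1102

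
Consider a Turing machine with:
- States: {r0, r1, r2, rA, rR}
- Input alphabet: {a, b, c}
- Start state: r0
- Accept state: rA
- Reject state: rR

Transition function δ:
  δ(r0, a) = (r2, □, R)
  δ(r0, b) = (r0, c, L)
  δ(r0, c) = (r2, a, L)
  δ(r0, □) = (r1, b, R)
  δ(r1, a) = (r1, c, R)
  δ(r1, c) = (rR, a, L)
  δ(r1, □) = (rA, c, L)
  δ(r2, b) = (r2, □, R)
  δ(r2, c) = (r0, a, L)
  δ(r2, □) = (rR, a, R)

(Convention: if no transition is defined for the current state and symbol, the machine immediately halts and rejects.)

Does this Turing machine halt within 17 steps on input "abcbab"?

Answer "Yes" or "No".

Execution trace:
Initial: [r0]abcbab
Step 1: δ(r0, a) = (r2, □, R) → □[r2]bcbab
Step 2: δ(r2, b) = (r2, □, R) → □□[r2]cbab
Step 3: δ(r2, c) = (r0, a, L) → □[r0]□abab
Step 4: δ(r0, □) = (r1, b, R) → □b[r1]abab
Step 5: δ(r1, a) = (r1, c, R) → □bc[r1]bab

No transition is defined for δ(r1, b). By convention the machine halts and rejects.
The machine halted after 5 steps (within the 17-step bound).

Answer: Yes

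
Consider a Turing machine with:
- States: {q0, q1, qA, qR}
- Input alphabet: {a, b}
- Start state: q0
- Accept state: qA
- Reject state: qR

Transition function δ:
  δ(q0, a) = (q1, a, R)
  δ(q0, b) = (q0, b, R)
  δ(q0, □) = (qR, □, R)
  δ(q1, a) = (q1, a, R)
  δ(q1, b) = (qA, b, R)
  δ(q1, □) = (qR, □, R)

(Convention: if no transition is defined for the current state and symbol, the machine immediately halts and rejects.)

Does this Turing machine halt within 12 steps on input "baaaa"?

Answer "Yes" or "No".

Execution trace:
Initial: [q0]baaaa
Step 1: δ(q0, b) = (q0, b, R) → b[q0]aaaa
Step 2: δ(q0, a) = (q1, a, R) → ba[q1]aaa
Step 3: δ(q1, a) = (q1, a, R) → baa[q1]aa
Step 4: δ(q1, a) = (q1, a, R) → baaa[q1]a
Step 5: δ(q1, a) = (q1, a, R) → baaaa[q1]□
Step 6: δ(q1, □) = (qR, □, R) → baaaa□[qR]□

The machine reaches the reject state qR and halts.
The machine halted after 6 steps (within the 12-step bound).

Answer: Yes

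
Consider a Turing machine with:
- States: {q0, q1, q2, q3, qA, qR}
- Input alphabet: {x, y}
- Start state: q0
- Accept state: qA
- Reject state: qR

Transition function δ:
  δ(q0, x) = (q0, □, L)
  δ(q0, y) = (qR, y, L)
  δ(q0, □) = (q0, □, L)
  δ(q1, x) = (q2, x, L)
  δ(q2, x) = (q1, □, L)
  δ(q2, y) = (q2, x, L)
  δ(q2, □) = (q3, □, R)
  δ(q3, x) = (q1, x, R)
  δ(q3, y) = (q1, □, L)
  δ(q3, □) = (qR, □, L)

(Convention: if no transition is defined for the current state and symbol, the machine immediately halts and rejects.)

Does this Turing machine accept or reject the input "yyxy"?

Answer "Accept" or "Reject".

Execution trace:
Initial: [q0]yyxy
Step 1: δ(q0, y) = (qR, y, L) → [qR]□yyxy

The machine reaches the reject state qR and halts.

Answer: Reject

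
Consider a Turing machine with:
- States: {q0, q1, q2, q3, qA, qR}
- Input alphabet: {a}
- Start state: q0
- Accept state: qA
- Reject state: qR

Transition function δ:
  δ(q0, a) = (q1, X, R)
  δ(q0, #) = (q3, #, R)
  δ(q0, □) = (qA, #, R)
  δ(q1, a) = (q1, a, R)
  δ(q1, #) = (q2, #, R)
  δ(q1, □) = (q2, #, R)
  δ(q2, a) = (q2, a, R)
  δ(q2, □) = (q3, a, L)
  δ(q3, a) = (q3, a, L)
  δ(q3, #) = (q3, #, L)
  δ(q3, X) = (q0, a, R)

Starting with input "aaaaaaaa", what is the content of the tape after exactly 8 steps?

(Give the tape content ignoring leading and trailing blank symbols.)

Execution trace:
Initial: [q0]aaaaaaaa
Step 1: δ(q0, a) = (q1, X, R) → X[q1]aaaaaaa
Step 2: δ(q1, a) = (q1, a, R) → Xa[q1]aaaaaa
Step 3: δ(q1, a) = (q1, a, R) → Xaa[q1]aaaaa
Step 4: δ(q1, a) = (q1, a, R) → Xaaa[q1]aaaa
Step 5: δ(q1, a) = (q1, a, R) → Xaaaa[q1]aaa
Step 6: δ(q1, a) = (q1, a, R) → Xaaaaa[q1]aa
Step 7: δ(q1, a) = (q1, a, R) → Xaaaaaa[q1]a
Step 8: δ(q1, a) = (q1, a, R) → Xaaaaaaa[q1]□

After 8 steps, the tape (ignoring leading/trailing blanks) is: Xaaaaaaa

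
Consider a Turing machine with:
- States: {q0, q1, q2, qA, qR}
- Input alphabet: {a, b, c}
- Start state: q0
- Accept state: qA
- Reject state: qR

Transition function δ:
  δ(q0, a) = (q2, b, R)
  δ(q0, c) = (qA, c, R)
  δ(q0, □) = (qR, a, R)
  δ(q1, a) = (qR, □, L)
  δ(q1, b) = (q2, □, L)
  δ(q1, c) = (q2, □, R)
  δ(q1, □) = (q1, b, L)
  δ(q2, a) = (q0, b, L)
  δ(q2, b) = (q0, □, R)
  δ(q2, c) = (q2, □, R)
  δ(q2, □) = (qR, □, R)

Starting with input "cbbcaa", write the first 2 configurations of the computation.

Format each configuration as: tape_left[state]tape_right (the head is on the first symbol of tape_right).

Transitions applied:
Step 1: δ(q0, c) = (qA, c, R)

The first 2 configurations are:
[q0]cbbcaa ⊢ c[qA]bbcaa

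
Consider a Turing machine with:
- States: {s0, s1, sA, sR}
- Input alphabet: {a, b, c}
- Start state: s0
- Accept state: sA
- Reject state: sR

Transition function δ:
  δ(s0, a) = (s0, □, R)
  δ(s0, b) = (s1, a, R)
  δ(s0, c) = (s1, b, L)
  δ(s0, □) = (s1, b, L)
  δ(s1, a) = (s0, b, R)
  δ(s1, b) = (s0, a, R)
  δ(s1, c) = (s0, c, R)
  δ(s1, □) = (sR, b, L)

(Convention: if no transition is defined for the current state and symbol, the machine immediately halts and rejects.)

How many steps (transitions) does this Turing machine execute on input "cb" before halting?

Execution trace:
Initial: [s0]cb
Step 1: δ(s0, c) = (s1, b, L) → [s1]□bb
Step 2: δ(s1, □) = (sR, b, L) → [sR]□bbb

The machine reaches the reject state sR and halts.

The machine executed 2 steps before halting.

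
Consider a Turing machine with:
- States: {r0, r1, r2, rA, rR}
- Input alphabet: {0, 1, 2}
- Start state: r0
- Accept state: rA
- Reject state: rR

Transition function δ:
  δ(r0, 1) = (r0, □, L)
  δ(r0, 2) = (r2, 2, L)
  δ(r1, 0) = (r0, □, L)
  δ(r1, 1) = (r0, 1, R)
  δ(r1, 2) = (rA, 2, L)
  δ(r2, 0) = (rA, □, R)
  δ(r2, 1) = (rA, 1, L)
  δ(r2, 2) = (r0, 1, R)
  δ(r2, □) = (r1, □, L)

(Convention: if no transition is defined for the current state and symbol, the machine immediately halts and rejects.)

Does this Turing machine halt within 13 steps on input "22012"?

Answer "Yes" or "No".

Execution trace:
Initial: [r0]22012
Step 1: δ(r0, 2) = (r2, 2, L) → [r2]□22012
Step 2: δ(r2, □) = (r1, □, L) → [r1]□□22012

No transition is defined for δ(r1, □). By convention the machine halts and rejects.
The machine halted after 2 steps (within the 13-step bound).

Answer: Yes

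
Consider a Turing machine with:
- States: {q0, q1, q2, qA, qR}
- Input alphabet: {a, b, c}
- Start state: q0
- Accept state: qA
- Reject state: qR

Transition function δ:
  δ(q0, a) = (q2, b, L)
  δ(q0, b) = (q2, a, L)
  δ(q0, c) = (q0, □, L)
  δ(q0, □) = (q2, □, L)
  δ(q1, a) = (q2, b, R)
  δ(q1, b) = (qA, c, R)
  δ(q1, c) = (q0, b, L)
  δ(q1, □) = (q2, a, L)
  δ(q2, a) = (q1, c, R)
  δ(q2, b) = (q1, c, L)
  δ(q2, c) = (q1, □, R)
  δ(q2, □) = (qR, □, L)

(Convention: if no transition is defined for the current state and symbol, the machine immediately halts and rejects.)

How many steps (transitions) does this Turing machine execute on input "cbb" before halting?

Execution trace:
Initial: [q0]cbb
Step 1: δ(q0, c) = (q0, □, L) → [q0]□□bb
Step 2: δ(q0, □) = (q2, □, L) → [q2]□□□bb
Step 3: δ(q2, □) = (qR, □, L) → [qR]□□□□bb

The machine reaches the reject state qR and halts.

The machine executed 3 steps before halting.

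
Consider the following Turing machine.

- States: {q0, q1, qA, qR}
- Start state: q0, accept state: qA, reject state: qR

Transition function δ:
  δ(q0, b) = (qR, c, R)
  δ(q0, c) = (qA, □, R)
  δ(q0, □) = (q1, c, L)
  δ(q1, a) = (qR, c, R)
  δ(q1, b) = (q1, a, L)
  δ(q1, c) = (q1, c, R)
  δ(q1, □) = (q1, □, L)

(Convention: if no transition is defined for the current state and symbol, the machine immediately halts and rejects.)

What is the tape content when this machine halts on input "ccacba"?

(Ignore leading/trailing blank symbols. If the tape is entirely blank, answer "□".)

Execution trace:
Initial: [q0]ccacba
Step 1: δ(q0, c) = (qA, □, R) → □[qA]cacba

The machine reaches the accept state qA and halts.

Final tape (ignoring leading/trailing blanks): cacba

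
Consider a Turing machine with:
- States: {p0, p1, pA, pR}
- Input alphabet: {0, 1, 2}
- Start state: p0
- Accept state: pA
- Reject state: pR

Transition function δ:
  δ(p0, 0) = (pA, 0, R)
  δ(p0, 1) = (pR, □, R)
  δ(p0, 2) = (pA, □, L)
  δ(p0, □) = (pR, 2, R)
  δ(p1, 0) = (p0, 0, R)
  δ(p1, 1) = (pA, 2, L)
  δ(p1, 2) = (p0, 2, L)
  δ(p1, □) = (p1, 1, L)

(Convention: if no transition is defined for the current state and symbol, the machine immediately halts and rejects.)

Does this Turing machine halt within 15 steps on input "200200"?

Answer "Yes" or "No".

Execution trace:
Initial: [p0]200200
Step 1: δ(p0, 2) = (pA, □, L) → [pA]□□00200

The machine reaches the accept state pA and halts.
The machine halted after 1 step (within the 15-step bound).

Answer: Yes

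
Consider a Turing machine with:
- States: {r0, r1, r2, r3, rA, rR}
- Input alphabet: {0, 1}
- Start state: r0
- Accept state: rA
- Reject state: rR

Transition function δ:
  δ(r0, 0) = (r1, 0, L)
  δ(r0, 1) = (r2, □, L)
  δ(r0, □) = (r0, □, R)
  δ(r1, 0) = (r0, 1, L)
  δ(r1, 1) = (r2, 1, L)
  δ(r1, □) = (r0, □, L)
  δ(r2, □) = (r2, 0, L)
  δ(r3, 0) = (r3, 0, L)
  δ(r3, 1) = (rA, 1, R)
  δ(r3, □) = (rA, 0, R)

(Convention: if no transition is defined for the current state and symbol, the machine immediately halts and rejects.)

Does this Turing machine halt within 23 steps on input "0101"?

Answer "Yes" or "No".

Execution trace:
Initial: [r0]0101
Step 1: δ(r0, 0) = (r1, 0, L) → [r1]□0101
Step 2: δ(r1, □) = (r0, □, L) → [r0]□□0101
Step 3: δ(r0, □) = (r0, □, R) → □[r0]□0101
Step 4: δ(r0, □) = (r0, □, R) → □□[r0]0101
Step 5: δ(r0, 0) = (r1, 0, L) → □[r1]□0101
Step 6: δ(r1, □) = (r0, □, L) → [r0]□□0101
Step 7: δ(r0, □) = (r0, □, R) → □[r0]□0101
Step 8: δ(r0, □) = (r0, □, R) → □□[r0]0101
Step 9: δ(r0, 0) = (r1, 0, L) → □[r1]□0101
Step 10: δ(r1, □) = (r0, □, L) → [r0]□□0101
Step 11: δ(r0, □) = (r0, □, R) → □[r0]□0101
Step 12: δ(r0, □) = (r0, □, R) → □□[r0]0101
Step 13: δ(r0, 0) = (r1, 0, L) → □[r1]□0101
Step 14: δ(r1, □) = (r0, □, L) → [r0]□□0101
Step 15: δ(r0, □) = (r0, □, R) → □[r0]□0101
Step 16: δ(r0, □) = (r0, □, R) → □□[r0]0101
Step 17: δ(r0, 0) = (r1, 0, L) → □[r1]□0101
Step 18: δ(r1, □) = (r0, □, L) → [r0]□□0101
Step 19: δ(r0, □) = (r0, □, R) → □[r0]□0101
Step 20: δ(r0, □) = (r0, □, R) → □□[r0]0101
Step 21: δ(r0, 0) = (r1, 0, L) → □[r1]□0101
Step 22: δ(r1, □) = (r0, □, L) → [r0]□□0101
Step 23: δ(r0, □) = (r0, □, R) → □[r0]□0101

The machine has not reached a halting state after 23 steps.
The machine did not halt within the 23-step bound.

Answer: No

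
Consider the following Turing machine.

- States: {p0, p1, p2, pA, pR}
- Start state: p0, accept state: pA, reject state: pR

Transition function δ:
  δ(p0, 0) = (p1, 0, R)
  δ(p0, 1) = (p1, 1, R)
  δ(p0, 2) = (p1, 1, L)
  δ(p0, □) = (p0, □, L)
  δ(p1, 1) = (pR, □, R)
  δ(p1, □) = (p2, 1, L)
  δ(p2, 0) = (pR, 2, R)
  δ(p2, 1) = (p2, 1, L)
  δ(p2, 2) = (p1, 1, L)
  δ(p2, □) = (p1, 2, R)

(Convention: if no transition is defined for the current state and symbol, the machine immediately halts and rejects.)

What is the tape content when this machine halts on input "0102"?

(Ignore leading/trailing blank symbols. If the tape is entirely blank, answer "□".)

Execution trace:
Initial: [p0]0102
Step 1: δ(p0, 0) = (p1, 0, R) → 0[p1]102
Step 2: δ(p1, 1) = (pR, □, R) → 0□[pR]02

The machine reaches the reject state pR and halts.

Final tape (ignoring leading/trailing blanks): 0□02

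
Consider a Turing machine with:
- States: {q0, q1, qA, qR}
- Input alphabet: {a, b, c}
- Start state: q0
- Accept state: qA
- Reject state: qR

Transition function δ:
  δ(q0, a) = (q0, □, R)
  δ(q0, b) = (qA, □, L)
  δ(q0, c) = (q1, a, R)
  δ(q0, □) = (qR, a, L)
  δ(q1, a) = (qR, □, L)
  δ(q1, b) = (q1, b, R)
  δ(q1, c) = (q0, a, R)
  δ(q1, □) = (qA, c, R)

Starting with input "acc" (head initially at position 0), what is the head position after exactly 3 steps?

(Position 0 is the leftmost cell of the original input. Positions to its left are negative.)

Execution trace (head position shown):
Step 0: [q0]acc  (head at position 0)
Step 1: move right → □[q0]cc  (head at position 1)
Step 2: move right → □a[q1]c  (head at position 2)
Step 3: move right → □aa[q0]□  (head at position 3)

After 3 steps, the head is at position 3.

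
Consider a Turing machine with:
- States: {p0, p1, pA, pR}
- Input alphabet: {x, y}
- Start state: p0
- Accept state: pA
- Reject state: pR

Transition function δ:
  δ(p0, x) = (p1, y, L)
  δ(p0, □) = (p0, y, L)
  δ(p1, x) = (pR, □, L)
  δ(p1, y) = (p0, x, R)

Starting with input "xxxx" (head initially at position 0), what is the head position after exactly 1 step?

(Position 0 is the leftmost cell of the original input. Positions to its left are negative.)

Execution trace (head position shown):
Step 0: [p0]xxxx  (head at position 0)
Step 1: move left → [p1]□yxxx  (head at position -1)

After 1 step, the head is at position -1.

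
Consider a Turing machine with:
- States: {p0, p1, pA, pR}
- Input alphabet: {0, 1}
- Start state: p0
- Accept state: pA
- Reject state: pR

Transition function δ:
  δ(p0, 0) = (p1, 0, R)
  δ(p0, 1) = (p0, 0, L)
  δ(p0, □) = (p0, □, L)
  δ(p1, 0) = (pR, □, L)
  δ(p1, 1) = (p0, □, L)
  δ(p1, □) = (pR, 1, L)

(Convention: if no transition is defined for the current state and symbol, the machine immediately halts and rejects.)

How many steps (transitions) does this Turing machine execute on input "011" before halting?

Execution trace:
Initial: [p0]011
Step 1: δ(p0, 0) = (p1, 0, R) → 0[p1]11
Step 2: δ(p1, 1) = (p0, □, L) → [p0]0□1
Step 3: δ(p0, 0) = (p1, 0, R) → 0[p1]□1
Step 4: δ(p1, □) = (pR, 1, L) → [pR]011

The machine reaches the reject state pR and halts.

The machine executed 4 steps before halting.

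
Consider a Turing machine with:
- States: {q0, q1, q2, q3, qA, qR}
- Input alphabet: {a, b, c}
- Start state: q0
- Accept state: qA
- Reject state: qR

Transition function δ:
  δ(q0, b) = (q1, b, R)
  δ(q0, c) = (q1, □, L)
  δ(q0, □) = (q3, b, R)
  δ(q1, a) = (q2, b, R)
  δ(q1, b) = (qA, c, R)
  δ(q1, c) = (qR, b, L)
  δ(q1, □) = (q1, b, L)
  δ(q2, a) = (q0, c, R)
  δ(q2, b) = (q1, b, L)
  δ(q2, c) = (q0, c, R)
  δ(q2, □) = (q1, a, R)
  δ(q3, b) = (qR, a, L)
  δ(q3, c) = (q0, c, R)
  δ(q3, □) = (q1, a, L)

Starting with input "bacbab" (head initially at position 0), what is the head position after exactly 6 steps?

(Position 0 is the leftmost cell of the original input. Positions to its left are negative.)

Execution trace (head position shown):
Step 0: [q0]bacbab  (head at position 0)
Step 1: move right → b[q1]acbab  (head at position 1)
Step 2: move right → bb[q2]cbab  (head at position 2)
Step 3: move right → bbc[q0]bab  (head at position 3)
Step 4: move right → bbcb[q1]ab  (head at position 4)
Step 5: move right → bbcbb[q2]b  (head at position 5)
Step 6: move left → bbcb[q1]bb  (head at position 4)

After 6 steps, the head is at position 4.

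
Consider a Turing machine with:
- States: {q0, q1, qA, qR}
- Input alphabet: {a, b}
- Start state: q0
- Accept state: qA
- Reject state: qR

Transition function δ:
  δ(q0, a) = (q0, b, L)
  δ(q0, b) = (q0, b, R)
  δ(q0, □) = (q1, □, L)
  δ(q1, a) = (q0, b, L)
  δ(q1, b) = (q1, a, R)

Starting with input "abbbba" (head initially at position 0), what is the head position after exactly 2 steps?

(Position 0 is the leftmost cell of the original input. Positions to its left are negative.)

Execution trace (head position shown):
Step 0: [q0]abbbba  (head at position 0)
Step 1: move left → [q0]□bbbbba  (head at position -1)
Step 2: move left → [q1]□□bbbbba  (head at position -2)

After 2 steps, the head is at position -2.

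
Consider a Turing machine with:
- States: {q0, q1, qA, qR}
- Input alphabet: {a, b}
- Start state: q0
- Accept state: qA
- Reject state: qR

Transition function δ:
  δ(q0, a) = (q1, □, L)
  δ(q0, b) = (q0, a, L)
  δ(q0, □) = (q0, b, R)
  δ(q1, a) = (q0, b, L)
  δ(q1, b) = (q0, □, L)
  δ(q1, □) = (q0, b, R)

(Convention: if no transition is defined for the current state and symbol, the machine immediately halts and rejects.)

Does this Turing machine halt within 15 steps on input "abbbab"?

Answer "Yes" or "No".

Execution trace:
Initial: [q0]abbbab
Step 1: δ(q0, a) = (q1, □, L) → [q1]□□bbbab
Step 2: δ(q1, □) = (q0, b, R) → b[q0]□bbbab
Step 3: δ(q0, □) = (q0, b, R) → bb[q0]bbbab
Step 4: δ(q0, b) = (q0, a, L) → b[q0]babbab
Step 5: δ(q0, b) = (q0, a, L) → [q0]baabbab
Step 6: δ(q0, b) = (q0, a, L) → [q0]□aaabbab
Step 7: δ(q0, □) = (q0, b, R) → b[q0]aaabbab
Step 8: δ(q0, a) = (q1, □, L) → [q1]b□aabbab
Step 9: δ(q1, b) = (q0, □, L) → [q0]□□□aabbab
Step 10: δ(q0, □) = (q0, b, R) → b[q0]□□aabbab
Step 11: δ(q0, □) = (q0, b, R) → bb[q0]□aabbab
Step 12: δ(q0, □) = (q0, b, R) → bbb[q0]aabbab
Step 13: δ(q0, a) = (q1, □, L) → bb[q1]b□abbab
Step 14: δ(q1, b) = (q0, □, L) → b[q0]b□□abbab
Step 15: δ(q0, b) = (q0, a, L) → [q0]ba□□abbab

The machine has not reached a halting state after 15 steps.
The machine did not halt within the 15-step bound.

Answer: No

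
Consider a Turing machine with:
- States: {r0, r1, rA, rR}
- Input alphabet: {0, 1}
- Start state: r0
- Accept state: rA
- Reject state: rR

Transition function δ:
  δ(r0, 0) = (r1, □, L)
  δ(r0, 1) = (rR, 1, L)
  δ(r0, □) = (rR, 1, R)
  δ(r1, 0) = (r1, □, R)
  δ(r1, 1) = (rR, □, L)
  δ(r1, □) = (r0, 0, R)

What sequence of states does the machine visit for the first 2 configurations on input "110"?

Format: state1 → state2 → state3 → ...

Execution trace:
Initial: [r0]110
Step 1: δ(r0, 1) = (rR, 1, L) → [rR]□110

The machine reaches the reject state rR and halts.

State sequence: r0 → rR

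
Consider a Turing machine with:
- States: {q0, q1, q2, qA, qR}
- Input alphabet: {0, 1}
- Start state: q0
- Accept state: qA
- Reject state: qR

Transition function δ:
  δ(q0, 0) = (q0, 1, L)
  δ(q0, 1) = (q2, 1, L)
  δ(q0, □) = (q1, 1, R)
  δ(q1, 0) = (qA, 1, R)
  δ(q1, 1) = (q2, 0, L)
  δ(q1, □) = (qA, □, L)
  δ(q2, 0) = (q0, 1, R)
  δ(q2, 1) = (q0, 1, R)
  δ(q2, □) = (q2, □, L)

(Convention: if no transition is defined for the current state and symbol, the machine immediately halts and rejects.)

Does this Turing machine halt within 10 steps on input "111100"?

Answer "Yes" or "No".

Execution trace:
Initial: [q0]111100
Step 1: δ(q0, 1) = (q2, 1, L) → [q2]□111100
Step 2: δ(q2, □) = (q2, □, L) → [q2]□□111100
Step 3: δ(q2, □) = (q2, □, L) → [q2]□□□111100
Step 4: δ(q2, □) = (q2, □, L) → [q2]□□□□111100
Step 5: δ(q2, □) = (q2, □, L) → [q2]□□□□□111100
Step 6: δ(q2, □) = (q2, □, L) → [q2]□□□□□□111100
Step 7: δ(q2, □) = (q2, □, L) → [q2]□□□□□□□111100
Step 8: δ(q2, □) = (q2, □, L) → [q2]□□□□□□□□111100
Step 9: δ(q2, □) = (q2, □, L) → [q2]□□□□□□□□□111100
Step 10: δ(q2, □) = (q2, □, L) → [q2]□□□□□□□□□□111100

The machine has not reached a halting state after 10 steps.
The machine did not halt within the 10-step bound.

Answer: No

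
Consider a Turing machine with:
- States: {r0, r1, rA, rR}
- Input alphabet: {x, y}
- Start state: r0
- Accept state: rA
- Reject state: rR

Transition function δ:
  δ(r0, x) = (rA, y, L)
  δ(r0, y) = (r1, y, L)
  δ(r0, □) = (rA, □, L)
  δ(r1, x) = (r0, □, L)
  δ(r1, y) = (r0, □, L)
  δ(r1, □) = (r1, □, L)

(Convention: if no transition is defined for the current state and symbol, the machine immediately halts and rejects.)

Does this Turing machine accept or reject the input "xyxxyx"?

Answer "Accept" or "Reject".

Execution trace:
Initial: [r0]xyxxyx
Step 1: δ(r0, x) = (rA, y, L) → [rA]□yyxxyx

The machine reaches the accept state rA and halts.

Answer: Accept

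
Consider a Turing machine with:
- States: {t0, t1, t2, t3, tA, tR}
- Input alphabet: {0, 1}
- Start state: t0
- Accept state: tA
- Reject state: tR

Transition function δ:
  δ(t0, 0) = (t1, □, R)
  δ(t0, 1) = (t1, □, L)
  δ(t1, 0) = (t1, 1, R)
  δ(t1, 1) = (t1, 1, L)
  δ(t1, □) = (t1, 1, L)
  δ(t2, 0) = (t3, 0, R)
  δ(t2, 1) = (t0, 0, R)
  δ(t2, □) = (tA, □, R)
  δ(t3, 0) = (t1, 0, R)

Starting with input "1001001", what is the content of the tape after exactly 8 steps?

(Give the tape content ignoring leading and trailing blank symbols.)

Execution trace:
Initial: [t0]1001001
Step 1: δ(t0, 1) = (t1, □, L) → [t1]□□001001
Step 2: δ(t1, □) = (t1, 1, L) → [t1]□1□001001
Step 3: δ(t1, □) = (t1, 1, L) → [t1]□11□001001
Step 4: δ(t1, □) = (t1, 1, L) → [t1]□111□001001
Step 5: δ(t1, □) = (t1, 1, L) → [t1]□1111□001001
Step 6: δ(t1, □) = (t1, 1, L) → [t1]□11111□001001
Step 7: δ(t1, □) = (t1, 1, L) → [t1]□111111□001001
Step 8: δ(t1, □) = (t1, 1, L) → [t1]□1111111□001001

After 8 steps, the tape (ignoring leading/trailing blanks) is: 1111111□001001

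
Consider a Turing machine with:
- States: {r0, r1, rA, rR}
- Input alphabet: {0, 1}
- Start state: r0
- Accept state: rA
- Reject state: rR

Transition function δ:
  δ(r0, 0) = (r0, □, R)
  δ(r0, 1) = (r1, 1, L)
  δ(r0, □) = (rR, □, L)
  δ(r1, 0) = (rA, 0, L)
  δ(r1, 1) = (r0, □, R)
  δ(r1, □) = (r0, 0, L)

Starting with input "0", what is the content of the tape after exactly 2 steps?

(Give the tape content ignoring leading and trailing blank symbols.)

Execution trace:
Initial: [r0]0
Step 1: δ(r0, 0) = (r0, □, R) → □[r0]□
Step 2: δ(r0, □) = (rR, □, L) → [rR]□□

The machine reaches the reject state rR and halts.

After 2 steps, the tape (ignoring leading/trailing blanks) is: □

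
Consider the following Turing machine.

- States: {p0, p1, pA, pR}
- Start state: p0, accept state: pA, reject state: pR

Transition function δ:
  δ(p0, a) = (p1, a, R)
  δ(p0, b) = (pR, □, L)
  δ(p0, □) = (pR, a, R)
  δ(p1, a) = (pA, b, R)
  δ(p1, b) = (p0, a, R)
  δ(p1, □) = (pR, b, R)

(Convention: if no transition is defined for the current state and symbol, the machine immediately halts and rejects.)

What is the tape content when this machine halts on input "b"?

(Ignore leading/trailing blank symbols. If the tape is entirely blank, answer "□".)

Execution trace:
Initial: [p0]b
Step 1: δ(p0, b) = (pR, □, L) → [pR]□□

The machine reaches the reject state pR and halts.

Final tape (ignoring leading/trailing blanks): □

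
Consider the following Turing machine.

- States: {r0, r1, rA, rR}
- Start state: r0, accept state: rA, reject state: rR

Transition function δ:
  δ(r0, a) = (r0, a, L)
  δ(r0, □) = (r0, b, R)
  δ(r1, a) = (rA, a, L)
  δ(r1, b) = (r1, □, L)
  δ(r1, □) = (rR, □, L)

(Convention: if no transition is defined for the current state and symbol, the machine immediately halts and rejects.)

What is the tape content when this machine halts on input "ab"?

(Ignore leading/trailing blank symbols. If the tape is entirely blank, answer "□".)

Execution trace:
Initial: [r0]ab
Step 1: δ(r0, a) = (r0, a, L) → [r0]□ab
Step 2: δ(r0, □) = (r0, b, R) → b[r0]ab
Step 3: δ(r0, a) = (r0, a, L) → [r0]bab

No transition is defined for δ(r0, b). By convention the machine halts and rejects.

Final tape (ignoring leading/trailing blanks): bab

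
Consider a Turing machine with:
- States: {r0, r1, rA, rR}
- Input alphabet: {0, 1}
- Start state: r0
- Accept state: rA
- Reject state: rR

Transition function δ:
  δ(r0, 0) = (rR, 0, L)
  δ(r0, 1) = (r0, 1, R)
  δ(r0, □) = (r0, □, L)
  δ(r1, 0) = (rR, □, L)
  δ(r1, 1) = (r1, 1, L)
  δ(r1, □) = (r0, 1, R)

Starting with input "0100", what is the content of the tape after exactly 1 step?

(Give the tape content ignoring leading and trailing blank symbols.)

Execution trace:
Initial: [r0]0100
Step 1: δ(r0, 0) = (rR, 0, L) → [rR]□0100

The machine reaches the reject state rR and halts.

After 1 step, the tape (ignoring leading/trailing blanks) is: 0100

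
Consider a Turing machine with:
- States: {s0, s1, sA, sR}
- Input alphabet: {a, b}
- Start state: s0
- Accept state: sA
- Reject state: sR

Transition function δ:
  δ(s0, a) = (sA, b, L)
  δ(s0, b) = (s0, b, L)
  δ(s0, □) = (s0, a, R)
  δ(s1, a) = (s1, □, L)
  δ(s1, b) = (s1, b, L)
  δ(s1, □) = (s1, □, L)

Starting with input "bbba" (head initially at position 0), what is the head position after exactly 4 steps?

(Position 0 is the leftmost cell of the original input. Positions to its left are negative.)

Execution trace (head position shown):
Step 0: [s0]bbba  (head at position 0)
Step 1: move left → [s0]□bbba  (head at position -1)
Step 2: move right → a[s0]bbba  (head at position 0)
Step 3: move left → [s0]abbba  (head at position -1)
Step 4: move left → [sA]□bbbba  (head at position -2)

After 4 steps, the head is at position -2.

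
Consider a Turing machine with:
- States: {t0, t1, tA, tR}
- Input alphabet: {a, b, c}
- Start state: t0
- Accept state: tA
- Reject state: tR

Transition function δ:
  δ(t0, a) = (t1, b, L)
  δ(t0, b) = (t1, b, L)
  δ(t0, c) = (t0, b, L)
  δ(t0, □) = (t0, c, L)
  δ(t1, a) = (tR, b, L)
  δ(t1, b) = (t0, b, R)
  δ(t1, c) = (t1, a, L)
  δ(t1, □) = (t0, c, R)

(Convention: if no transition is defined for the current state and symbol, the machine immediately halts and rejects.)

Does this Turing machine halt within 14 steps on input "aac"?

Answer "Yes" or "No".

Execution trace:
Initial: [t0]aac
Step 1: δ(t0, a) = (t1, b, L) → [t1]□bac
Step 2: δ(t1, □) = (t0, c, R) → c[t0]bac
Step 3: δ(t0, b) = (t1, b, L) → [t1]cbac
Step 4: δ(t1, c) = (t1, a, L) → [t1]□abac
Step 5: δ(t1, □) = (t0, c, R) → c[t0]abac
Step 6: δ(t0, a) = (t1, b, L) → [t1]cbbac
Step 7: δ(t1, c) = (t1, a, L) → [t1]□abbac
Step 8: δ(t1, □) = (t0, c, R) → c[t0]abbac
Step 9: δ(t0, a) = (t1, b, L) → [t1]cbbbac
Step 10: δ(t1, c) = (t1, a, L) → [t1]□abbbac
Step 11: δ(t1, □) = (t0, c, R) → c[t0]abbbac
Step 12: δ(t0, a) = (t1, b, L) → [t1]cbbbbac
Step 13: δ(t1, c) = (t1, a, L) → [t1]□abbbbac
Step 14: δ(t1, □) = (t0, c, R) → c[t0]abbbbac

The machine has not reached a halting state after 14 steps.
The machine did not halt within the 14-step bound.

Answer: No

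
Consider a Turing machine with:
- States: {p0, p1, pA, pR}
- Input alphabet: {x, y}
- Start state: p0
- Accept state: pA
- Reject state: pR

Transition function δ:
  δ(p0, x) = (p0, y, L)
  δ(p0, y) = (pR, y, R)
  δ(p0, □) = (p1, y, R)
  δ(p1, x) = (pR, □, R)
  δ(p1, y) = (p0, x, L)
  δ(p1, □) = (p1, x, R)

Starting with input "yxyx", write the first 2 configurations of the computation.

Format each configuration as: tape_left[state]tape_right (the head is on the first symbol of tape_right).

Transitions applied:
Step 1: δ(p0, y) = (pR, y, R)

The first 2 configurations are:
[p0]yxyx ⊢ y[pR]xyx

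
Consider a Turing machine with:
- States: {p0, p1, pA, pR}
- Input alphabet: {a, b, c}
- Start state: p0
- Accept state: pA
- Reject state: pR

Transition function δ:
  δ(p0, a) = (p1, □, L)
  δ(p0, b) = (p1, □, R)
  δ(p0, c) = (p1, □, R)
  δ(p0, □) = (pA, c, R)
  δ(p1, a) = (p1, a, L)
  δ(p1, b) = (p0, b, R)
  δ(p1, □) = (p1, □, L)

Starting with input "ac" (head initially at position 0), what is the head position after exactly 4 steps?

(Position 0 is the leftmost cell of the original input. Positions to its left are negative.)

Execution trace (head position shown):
Step 0: [p0]ac  (head at position 0)
Step 1: move left → [p1]□□c  (head at position -1)
Step 2: move left → [p1]□□□c  (head at position -2)
Step 3: move left → [p1]□□□□c  (head at position -3)
Step 4: move left → [p1]□□□□□c  (head at position -4)

After 4 steps, the head is at position -4.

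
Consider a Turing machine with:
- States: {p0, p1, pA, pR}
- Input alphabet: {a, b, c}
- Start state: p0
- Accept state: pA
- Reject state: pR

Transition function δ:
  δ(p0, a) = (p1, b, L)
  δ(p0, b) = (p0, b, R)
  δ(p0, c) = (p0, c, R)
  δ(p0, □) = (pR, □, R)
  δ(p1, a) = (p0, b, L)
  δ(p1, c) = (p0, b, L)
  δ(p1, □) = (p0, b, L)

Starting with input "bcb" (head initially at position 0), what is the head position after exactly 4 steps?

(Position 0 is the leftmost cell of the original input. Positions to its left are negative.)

Execution trace (head position shown):
Step 0: [p0]bcb  (head at position 0)
Step 1: move right → b[p0]cb  (head at position 1)
Step 2: move right → bc[p0]b  (head at position 2)
Step 3: move right → bcb[p0]□  (head at position 3)
Step 4: move right → bcb□[pR]□  (head at position 4)

After 4 steps, the head is at position 4.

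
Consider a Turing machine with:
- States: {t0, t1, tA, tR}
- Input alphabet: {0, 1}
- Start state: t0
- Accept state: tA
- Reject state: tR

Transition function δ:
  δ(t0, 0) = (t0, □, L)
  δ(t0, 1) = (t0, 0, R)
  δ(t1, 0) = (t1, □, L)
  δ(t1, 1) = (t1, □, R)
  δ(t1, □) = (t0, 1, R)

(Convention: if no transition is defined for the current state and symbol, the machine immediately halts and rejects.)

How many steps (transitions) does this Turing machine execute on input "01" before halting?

Execution trace:
Initial: [t0]01
Step 1: δ(t0, 0) = (t0, □, L) → [t0]□□1

No transition is defined for δ(t0, □). By convention the machine halts and rejects.

The machine executed 1 step before halting.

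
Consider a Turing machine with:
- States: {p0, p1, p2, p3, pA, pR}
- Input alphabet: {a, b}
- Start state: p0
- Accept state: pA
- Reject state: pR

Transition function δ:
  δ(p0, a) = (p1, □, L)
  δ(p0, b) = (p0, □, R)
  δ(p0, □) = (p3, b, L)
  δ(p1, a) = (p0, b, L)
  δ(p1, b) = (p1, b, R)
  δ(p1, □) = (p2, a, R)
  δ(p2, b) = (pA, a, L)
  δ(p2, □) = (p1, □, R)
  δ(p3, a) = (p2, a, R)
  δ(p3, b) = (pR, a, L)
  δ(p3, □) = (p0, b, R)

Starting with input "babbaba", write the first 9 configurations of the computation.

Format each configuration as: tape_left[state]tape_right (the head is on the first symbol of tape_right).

Transitions applied:
Step 1: δ(p0, b) = (p0, □, R)
Step 2: δ(p0, a) = (p1, □, L)
Step 3: δ(p1, □) = (p2, a, R)
Step 4: δ(p2, □) = (p1, □, R)
Step 5: δ(p1, b) = (p1, b, R)
Step 6: δ(p1, b) = (p1, b, R)
Step 7: δ(p1, a) = (p0, b, L)
Step 8: δ(p0, b) = (p0, □, R)

The first 9 configurations are:
[p0]babbaba ⊢ □[p0]abbaba ⊢ [p1]□□bbaba ⊢ a[p2]□bbaba ⊢ a□[p1]bbaba ⊢ a□b[p1]baba ⊢ a□bb[p1]aba ⊢ a□b[p0]bbba ⊢ a□b□[p0]bba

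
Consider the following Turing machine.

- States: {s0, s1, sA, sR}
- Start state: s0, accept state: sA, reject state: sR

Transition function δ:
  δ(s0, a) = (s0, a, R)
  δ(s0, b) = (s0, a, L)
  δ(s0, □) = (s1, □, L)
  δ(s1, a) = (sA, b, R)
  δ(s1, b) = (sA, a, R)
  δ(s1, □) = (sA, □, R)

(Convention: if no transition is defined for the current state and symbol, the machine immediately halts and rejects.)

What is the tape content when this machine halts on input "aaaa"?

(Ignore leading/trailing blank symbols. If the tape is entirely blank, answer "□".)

Execution trace:
Initial: [s0]aaaa
Step 1: δ(s0, a) = (s0, a, R) → a[s0]aaa
Step 2: δ(s0, a) = (s0, a, R) → aa[s0]aa
Step 3: δ(s0, a) = (s0, a, R) → aaa[s0]a
Step 4: δ(s0, a) = (s0, a, R) → aaaa[s0]□
Step 5: δ(s0, □) = (s1, □, L) → aaa[s1]a□
Step 6: δ(s1, a) = (sA, b, R) → aaab[sA]□

The machine reaches the accept state sA and halts.

Final tape (ignoring leading/trailing blanks): aaab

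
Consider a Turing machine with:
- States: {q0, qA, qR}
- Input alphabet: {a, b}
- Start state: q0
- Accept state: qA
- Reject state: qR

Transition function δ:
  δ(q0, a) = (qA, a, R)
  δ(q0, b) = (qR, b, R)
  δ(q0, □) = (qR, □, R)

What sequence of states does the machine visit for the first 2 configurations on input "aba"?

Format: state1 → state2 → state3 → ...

Execution trace:
Initial: [q0]aba
Step 1: δ(q0, a) = (qA, a, R) → a[qA]ba

The machine reaches the accept state qA and halts.

State sequence: q0 → qA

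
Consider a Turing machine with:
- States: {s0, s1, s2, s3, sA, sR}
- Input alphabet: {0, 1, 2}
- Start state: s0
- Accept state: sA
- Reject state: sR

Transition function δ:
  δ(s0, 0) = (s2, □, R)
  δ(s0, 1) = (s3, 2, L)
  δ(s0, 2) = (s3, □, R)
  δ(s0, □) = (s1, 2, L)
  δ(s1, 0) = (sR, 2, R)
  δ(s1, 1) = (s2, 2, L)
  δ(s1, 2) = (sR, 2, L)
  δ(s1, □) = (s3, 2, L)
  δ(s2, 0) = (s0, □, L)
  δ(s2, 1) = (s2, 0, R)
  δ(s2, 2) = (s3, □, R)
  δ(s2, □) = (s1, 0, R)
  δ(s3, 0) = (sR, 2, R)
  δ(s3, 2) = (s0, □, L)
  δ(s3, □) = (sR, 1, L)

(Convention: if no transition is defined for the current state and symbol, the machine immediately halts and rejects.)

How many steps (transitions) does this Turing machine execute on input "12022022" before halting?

Execution trace:
Initial: [s0]12022022
Step 1: δ(s0, 1) = (s3, 2, L) → [s3]□22022022
Step 2: δ(s3, □) = (sR, 1, L) → [sR]□122022022

The machine reaches the reject state sR and halts.

The machine executed 2 steps before halting.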